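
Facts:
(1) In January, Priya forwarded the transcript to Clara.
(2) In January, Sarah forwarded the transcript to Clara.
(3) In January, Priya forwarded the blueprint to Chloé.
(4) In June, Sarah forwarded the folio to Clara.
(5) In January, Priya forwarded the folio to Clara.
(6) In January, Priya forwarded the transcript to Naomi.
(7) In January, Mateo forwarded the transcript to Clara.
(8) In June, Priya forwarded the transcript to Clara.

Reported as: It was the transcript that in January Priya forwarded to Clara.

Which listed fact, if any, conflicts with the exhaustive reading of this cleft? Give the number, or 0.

5

Focus of the cleft: "the transcript" (the thing). Presupposed background: agent = Priya, recipient = Clara, setting = in January.
The exhaustive reading says no other thing fits that background.
Fact (5) shares the background but with thing = the folio; exhaustivity is violated.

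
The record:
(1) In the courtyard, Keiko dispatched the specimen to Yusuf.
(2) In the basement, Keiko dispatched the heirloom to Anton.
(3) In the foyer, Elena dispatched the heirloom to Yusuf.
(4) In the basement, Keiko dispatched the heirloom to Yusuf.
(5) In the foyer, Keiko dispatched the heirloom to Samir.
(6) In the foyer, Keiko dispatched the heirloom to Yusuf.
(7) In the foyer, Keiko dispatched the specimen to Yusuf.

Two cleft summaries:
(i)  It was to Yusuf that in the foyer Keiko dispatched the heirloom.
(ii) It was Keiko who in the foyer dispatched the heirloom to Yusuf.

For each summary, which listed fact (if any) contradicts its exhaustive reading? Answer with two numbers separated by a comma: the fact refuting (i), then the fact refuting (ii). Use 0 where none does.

(i): focus "Yusuf". Looking for same agent, thing, setting (Keiko / the heirloom / in the foyer) with some other recipient — fact (5) has Samir there. Refuted.
(ii): focus "Keiko". Looking for same thing, recipient, setting (the heirloom / Yusuf / in the foyer) with some other agent — fact (3) has Elena there. Refuted.

5, 3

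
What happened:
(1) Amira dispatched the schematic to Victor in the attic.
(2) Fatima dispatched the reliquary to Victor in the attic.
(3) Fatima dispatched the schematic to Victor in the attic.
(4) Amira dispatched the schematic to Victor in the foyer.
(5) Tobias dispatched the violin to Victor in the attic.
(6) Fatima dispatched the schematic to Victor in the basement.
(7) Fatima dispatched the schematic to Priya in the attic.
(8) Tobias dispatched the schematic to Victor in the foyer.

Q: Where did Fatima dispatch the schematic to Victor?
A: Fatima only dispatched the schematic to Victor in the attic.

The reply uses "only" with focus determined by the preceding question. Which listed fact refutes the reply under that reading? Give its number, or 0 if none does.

6

The question "Where did ...?" targets the setting, so in the reply the focus falls on "in the attic".
"Only" then excludes alternative settings while the background — agent = Fatima, thing = the schematic, recipient = Victor — is held fixed.
Fact (6) shares the background with a different setting (in the basement) — counterexample.
(Fact (7) would refute a reading with focus on the recipient — but that is not what the question asks.)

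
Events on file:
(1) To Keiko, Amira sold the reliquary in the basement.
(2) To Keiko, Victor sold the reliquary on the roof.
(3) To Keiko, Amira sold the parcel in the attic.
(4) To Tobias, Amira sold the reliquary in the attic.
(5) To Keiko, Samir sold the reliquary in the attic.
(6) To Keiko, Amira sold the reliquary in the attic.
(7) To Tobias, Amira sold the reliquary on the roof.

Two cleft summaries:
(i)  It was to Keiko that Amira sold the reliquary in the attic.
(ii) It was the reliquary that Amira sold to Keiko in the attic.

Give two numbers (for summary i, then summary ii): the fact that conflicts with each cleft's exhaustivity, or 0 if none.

Summary (i) focuses "Keiko" (the recipient); background same agent, thing, setting (Amira / the reliquary / in the attic). Fact (4) matches that background with recipient = Tobias — refutes (i).
Summary (ii) focuses "the reliquary" (the thing); background same agent, recipient, setting (Amira / Keiko / in the attic). Fact (3) matches that background with thing = the parcel — refutes (ii).

4, 3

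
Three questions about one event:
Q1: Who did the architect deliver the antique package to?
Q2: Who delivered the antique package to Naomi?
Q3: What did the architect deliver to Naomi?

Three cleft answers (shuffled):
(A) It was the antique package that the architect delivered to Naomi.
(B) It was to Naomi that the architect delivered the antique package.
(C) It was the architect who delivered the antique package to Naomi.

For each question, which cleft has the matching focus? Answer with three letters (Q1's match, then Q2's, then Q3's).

BCA

Q1 asks about the recipient; cleft (B) focuses "to Naomi", which is the recipient — so Q1 → B.
Q2 asks about the subject (agent); cleft (C) focuses "the architect", which is the subject (agent) — so Q2 → C.
Q3 asks about the direct object; cleft (A) focuses "the antique package", which is the direct object — so Q3 → A.
Mapping: Q1→B, Q2→C, Q3→A.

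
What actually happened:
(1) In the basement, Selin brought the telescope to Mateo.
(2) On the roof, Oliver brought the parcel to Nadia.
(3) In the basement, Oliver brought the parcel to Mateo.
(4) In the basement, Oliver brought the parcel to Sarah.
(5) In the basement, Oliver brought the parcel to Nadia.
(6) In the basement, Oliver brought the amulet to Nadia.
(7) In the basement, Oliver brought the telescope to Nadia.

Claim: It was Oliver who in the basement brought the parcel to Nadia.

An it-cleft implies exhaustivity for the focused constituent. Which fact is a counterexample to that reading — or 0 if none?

Focus of the cleft: "Oliver" (the agent). Presupposed background: same thing, recipient, setting (the parcel / Nadia / in the basement).
Exhaustivity: Oliver is the only agent satisfying that background.
Every other fact differs from the presupposition on some backgrounded slot, so none challenges the exhaustivity.

0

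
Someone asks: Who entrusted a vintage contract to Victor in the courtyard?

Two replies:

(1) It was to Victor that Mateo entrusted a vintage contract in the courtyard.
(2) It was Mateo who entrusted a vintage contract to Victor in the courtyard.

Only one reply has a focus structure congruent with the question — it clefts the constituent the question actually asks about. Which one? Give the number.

2

The question word "who" targets the subject (agent).
Option (1) clefts "to Victor" — the recipient, not what was asked.
Option (2) clefts "Mateo" — that matches what the question asks about.
So the congruent reply is (2).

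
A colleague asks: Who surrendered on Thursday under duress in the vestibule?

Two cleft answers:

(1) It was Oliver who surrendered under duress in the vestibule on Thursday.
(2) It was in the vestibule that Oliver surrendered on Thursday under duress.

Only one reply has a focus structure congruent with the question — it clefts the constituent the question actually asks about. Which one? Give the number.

The question word "who" targets the subject (agent).
Option (1) clefts "Oliver" — that matches what the question asks about.
Option (2) clefts "in the vestibule" — the location, not what was asked.
So the congruent reply is (1).

1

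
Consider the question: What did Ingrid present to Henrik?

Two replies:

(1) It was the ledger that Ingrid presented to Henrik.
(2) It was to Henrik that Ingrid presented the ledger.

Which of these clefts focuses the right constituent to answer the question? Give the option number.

1

The question word "what" targets the direct object.
Option (1) clefts "the ledger" — that matches what the question asks about.
Option (2) clefts "to Henrik" — the recipient, not what was asked.
So the congruent reply is (1).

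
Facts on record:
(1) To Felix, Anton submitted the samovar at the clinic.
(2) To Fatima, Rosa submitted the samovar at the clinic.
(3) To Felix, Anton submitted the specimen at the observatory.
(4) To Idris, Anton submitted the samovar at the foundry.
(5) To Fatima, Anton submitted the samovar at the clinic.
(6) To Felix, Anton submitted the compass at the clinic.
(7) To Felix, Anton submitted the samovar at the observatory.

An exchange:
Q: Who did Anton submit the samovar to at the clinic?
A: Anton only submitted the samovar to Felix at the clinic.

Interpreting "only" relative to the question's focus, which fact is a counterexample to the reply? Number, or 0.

5

Answering "Who did ... to ...?" puts focus on the recipient — here, "Felix".
"Only" then excludes alternative recipients while the background — same agent, thing, setting (Anton / the samovar / at the clinic) — is held fixed.
Fact (5) shares the background with a different recipient (Fatima) — counterexample.
(Fact (6) would refute a reading with focus on the thing — but that is not what the question asks.)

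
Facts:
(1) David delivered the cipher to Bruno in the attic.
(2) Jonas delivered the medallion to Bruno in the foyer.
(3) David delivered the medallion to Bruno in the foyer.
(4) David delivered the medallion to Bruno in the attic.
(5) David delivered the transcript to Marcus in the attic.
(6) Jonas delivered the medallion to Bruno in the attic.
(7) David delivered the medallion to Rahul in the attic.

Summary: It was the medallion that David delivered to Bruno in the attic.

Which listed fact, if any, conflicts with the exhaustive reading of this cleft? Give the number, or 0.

Focus of the cleft: "the medallion" (the thing). Presupposed background: same agent, recipient, setting (David / Bruno / in the attic).
The exhaustive reading says no other thing fits that background.
Fact (1) shares the background but with thing = the cipher; exhaustivity is violated.

1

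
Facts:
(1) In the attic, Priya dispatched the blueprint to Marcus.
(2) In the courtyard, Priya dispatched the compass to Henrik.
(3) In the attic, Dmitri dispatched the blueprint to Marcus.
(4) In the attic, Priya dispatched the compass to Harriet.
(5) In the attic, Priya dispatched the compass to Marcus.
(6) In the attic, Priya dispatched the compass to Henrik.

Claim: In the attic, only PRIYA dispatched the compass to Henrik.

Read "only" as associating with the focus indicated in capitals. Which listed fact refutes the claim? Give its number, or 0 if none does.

0

Focus (in capitals) is "Priya" — the agent. "Only" excludes alternative agents while holding fixed thing = the compass, recipient = Henrik, setting = in the attic.
No fact matches thing = the compass, recipient = Henrik, setting = in the attic with a different agent — every other fact differs on at least one backgrounded slot. So no fact refutes it.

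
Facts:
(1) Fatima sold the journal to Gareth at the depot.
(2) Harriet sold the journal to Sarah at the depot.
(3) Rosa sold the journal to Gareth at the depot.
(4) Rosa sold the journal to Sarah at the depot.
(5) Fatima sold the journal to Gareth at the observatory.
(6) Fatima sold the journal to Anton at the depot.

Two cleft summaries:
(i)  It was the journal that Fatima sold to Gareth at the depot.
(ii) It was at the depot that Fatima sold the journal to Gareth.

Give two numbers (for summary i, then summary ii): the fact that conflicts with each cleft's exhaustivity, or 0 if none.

(i): focus "the journal". No fact shares same agent, recipient, setting (Fatima / Gareth / at the depot) with a different thing. 0.
(ii): focus "at the depot". Looking for same agent, thing, recipient (Fatima / the journal / Gareth) with some other setting — fact (5) has at the observatory there. Refuted.

0, 5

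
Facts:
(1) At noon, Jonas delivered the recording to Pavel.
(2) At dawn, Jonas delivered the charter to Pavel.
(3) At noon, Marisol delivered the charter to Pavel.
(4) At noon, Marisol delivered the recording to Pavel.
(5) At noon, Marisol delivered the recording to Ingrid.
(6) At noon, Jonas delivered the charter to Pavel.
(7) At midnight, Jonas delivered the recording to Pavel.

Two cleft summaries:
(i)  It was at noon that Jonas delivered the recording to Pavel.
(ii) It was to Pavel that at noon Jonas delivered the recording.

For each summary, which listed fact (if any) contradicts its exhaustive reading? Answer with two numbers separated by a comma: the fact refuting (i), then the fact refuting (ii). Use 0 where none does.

(i): focus "at noon". Looking for Jonas as agent and the recording as thing and Pavel as recipient with some other setting — fact (7) has at midnight there. Refuted.
(ii): focus "Pavel". No fact shares Jonas as agent and the recording as thing and at noon as setting with a different recipient. 0.

7, 0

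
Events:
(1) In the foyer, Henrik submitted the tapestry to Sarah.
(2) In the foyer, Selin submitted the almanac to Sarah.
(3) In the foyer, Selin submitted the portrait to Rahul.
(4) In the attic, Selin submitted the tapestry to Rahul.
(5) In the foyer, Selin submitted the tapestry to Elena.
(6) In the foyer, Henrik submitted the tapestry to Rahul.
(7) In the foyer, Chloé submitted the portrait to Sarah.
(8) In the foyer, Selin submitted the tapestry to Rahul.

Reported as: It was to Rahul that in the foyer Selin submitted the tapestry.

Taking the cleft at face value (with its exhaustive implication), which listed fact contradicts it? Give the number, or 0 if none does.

5

The cleft puts "Rahul" in focus and presupposes the open proposition with agent = Selin, thing = the tapestry, setting = in the foyer.
The exhaustive reading says no other recipient fits that background.
Fact (5) shares the background but with recipient = Elena; exhaustivity is violated.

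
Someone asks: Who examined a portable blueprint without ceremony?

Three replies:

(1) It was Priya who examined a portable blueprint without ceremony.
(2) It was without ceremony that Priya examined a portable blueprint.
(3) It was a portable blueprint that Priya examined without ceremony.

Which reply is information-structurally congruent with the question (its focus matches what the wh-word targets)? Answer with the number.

The question word "who" targets the subject (agent).
Option (1) clefts "Priya" — that matches what the question asks about.
Option (2) clefts "without ceremony" — the manner, not what was asked.
Option (3) clefts "a portable blueprint" — the direct object, not what was asked.
So the congruent reply is (1).

1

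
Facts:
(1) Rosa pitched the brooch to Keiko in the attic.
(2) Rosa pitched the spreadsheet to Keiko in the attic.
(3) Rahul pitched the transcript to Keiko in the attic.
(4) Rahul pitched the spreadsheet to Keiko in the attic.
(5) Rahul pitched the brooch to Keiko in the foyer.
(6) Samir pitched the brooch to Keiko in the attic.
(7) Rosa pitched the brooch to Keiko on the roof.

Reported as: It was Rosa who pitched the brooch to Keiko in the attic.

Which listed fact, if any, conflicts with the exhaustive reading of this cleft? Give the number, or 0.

6

The cleft puts "Rosa" in focus and presupposes the open proposition with thing = the brooch, recipient = Keiko, setting = in the attic.
Exhaustivity: Rosa is the only agent satisfying that background.
Fact (6) shares the background but with agent = Samir; exhaustivity is violated.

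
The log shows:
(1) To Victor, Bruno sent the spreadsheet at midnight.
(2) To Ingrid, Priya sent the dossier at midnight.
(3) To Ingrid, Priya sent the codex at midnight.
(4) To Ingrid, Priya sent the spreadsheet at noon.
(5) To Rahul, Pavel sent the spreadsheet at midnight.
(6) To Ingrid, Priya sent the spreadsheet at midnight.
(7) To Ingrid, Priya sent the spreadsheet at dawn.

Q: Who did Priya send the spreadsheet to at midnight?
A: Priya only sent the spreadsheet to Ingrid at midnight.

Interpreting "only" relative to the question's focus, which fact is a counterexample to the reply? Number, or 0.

Answering "Who did ... to ...?" puts focus on the recipient — here, "Ingrid".
"Only" then excludes alternative recipients while the background — agent = Priya, thing = the spreadsheet, setting = at midnight — is held fixed.
No fact keeps agent = Priya, thing = the spreadsheet, setting = at midnight while changing the recipient; every other fact differs on something backgrounded. The reply stands.
(Fact (4) would refute a reading with focus on the setting — but that is not what the question asks.)

0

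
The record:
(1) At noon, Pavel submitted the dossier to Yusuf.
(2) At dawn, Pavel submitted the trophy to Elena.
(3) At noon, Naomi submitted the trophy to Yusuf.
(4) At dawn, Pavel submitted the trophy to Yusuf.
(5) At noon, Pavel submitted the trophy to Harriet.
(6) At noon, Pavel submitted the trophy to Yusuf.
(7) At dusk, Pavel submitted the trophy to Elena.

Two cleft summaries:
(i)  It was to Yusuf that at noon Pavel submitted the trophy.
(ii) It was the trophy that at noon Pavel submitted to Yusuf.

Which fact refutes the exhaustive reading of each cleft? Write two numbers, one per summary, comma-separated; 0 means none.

5, 1

Summary (i) focuses "Yusuf" (the recipient); background same agent, thing, setting (Pavel / the trophy / at noon). Fact (5) matches that background with recipient = Harriet — refutes (i).
Summary (ii) focuses "the trophy" (the thing); background same agent, recipient, setting (Pavel / Yusuf / at noon). Fact (1) matches that background with thing = the dossier — refutes (ii).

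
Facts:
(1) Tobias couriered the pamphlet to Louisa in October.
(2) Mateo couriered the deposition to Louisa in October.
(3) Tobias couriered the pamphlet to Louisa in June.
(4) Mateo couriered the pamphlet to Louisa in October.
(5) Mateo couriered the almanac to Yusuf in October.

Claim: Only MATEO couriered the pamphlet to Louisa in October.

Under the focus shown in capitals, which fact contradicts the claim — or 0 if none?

Focus (in capitals) is "Mateo" — the agent. "Only" excludes alternative agents while holding fixed same thing, recipient, setting (the pamphlet / Louisa / in October).
Fact (1) matches on same thing, recipient, setting (the pamphlet / Louisa / in October), but has agent = Tobias instead. That refutes the claim.

1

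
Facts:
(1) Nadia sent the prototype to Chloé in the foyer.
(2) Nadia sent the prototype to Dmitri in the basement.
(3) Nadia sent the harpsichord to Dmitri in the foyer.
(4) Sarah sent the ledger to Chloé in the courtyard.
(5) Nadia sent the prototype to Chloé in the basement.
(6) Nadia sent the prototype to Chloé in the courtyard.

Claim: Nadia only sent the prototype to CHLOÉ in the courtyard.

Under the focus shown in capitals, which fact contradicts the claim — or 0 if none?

0

Focus (in capitals) is "Chloé" — the recipient. "Only" excludes alternative recipients while holding fixed agent = Nadia, thing = the prototype, setting = in the courtyard.
Every other fact changes something in the background, not just the recipient. Nothing refutes the claim.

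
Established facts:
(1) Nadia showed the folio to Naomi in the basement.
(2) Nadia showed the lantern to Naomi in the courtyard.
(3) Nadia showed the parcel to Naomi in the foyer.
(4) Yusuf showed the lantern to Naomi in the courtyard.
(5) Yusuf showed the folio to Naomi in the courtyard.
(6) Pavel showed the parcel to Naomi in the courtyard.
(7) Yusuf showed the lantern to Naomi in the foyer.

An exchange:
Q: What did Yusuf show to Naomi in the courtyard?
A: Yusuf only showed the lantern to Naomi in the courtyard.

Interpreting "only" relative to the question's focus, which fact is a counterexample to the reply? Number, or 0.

5

Answering "What did ...?" puts focus on the thing — here, "the lantern".
So "only" ranges over things; the rest (agent = Yusuf, recipient = Naomi, setting = in the courtyard) is presupposed.
Fact (5) keeps agent = Yusuf, recipient = Naomi, setting = in the courtyard but has thing = the folio; that refutes the reply.
(Fact (7) would refute a reading with focus on the setting — but that is not what the question asks.)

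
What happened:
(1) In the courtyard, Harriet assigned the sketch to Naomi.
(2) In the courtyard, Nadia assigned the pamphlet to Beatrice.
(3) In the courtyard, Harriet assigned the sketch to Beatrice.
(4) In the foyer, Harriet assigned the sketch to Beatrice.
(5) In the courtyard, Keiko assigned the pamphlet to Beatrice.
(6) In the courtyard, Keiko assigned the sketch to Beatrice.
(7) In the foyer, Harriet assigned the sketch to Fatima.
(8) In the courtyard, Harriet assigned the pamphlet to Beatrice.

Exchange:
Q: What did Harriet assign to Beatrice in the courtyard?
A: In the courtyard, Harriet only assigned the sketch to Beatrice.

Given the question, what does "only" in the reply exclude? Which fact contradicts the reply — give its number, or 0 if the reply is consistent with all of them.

8

Answering "What did ...?" puts focus on the thing — here, "the sketch".
So "only" ranges over things; the rest (same agent, recipient, setting (Harriet / Beatrice / in the courtyard)) is presupposed.
Fact (8) keeps same agent, recipient, setting (Harriet / Beatrice / in the courtyard) but has thing = the pamphlet; that refutes the reply.
(Fact (4) would refute a reading with focus on the setting — but that is not what the question asks.)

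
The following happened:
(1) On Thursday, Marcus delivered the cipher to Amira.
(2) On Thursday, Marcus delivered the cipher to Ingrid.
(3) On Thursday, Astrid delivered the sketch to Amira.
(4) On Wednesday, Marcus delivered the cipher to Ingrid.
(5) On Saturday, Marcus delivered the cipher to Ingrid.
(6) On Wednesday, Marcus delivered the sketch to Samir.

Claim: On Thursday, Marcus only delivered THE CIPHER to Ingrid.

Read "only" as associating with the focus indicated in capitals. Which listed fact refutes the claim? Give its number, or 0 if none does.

0

Focus (in capitals) is "the cipher" — the thing. "Only" excludes alternative things while holding fixed same agent, recipient, setting (Marcus / Ingrid / on Thursday).
No fact matches same agent, recipient, setting (Marcus / Ingrid / on Thursday) with a different thing — every other fact differs on at least one backgrounded slot. So no fact refutes it.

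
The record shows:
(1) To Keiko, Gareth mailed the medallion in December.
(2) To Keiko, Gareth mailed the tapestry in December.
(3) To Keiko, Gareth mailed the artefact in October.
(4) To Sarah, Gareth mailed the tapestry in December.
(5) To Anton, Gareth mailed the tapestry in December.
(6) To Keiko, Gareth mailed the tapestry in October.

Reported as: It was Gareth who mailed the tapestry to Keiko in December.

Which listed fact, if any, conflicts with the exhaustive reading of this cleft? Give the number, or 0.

0

The cleft puts "Gareth" in focus and presupposes the open proposition with same thing, recipient, setting (the tapestry / Keiko / in December).
The exhaustive reading says no other agent fits that background.
Every other fact differs from the presupposition on some backgrounded slot, so none challenges the exhaustivity.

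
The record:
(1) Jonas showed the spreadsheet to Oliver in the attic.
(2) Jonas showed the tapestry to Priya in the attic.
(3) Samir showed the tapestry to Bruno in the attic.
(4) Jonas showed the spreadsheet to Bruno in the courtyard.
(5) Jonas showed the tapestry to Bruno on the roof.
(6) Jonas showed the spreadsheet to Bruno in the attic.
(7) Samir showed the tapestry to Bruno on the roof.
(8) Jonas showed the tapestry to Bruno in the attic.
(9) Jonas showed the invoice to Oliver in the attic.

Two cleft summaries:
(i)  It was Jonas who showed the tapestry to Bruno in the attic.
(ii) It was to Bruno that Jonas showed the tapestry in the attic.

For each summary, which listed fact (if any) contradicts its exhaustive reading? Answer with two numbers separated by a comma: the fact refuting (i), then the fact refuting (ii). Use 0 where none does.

3, 2

(i): focus "Jonas". Looking for the tapestry as thing and Bruno as recipient and in the attic as setting with some other agent — fact (3) has Samir there. Refuted.
(ii): focus "Bruno". Looking for Jonas as agent and the tapestry as thing and in the attic as setting with some other recipient — fact (2) has Priya there. Refuted.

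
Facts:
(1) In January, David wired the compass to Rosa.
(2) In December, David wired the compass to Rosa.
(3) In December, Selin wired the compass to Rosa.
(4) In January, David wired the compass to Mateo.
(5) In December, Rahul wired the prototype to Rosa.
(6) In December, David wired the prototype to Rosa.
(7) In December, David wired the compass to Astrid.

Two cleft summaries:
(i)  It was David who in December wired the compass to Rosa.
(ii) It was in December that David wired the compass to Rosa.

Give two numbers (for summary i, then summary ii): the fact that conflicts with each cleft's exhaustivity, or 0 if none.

Summary (i) focuses "David" (the agent); background same thing, recipient, setting (the compass / Rosa / in December). Fact (3) matches that background with agent = Selin — refutes (i).
Summary (ii) focuses "in December" (the setting); background same agent, thing, recipient (David / the compass / Rosa). Fact (1) matches that background with setting = in January — refutes (ii).

3, 1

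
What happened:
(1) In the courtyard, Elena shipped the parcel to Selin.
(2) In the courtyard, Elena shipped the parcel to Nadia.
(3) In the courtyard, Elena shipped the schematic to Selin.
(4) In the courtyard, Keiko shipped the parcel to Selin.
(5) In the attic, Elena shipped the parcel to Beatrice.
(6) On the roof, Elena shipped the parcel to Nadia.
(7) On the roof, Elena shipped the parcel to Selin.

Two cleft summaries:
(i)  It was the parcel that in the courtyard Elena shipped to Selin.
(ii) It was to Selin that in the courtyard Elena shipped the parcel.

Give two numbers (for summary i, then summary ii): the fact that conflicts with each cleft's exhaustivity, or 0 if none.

3, 2

(i): focus "the parcel". Looking for Elena as agent and Selin as recipient and in the courtyard as setting with some other thing — fact (3) has the schematic there. Refuted.
(ii): focus "Selin". Looking for Elena as agent and the parcel as thing and in the courtyard as setting with some other recipient — fact (2) has Nadia there. Refuted.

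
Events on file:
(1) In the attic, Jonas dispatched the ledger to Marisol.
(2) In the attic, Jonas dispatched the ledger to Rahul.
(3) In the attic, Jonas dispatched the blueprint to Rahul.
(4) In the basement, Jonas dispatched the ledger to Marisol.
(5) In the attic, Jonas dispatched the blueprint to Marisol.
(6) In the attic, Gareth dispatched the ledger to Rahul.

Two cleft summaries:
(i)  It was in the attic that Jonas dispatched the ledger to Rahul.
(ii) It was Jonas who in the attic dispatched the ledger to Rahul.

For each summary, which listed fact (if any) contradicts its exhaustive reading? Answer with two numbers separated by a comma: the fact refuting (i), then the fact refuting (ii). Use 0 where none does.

0, 6

Summary (i) focuses "in the attic" (the setting); background agent = Jonas, thing = the ledger, recipient = Rahul. No fact matches that background with a different setting, so 0.
Summary (ii) focuses "Jonas" (the agent); background thing = the ledger, recipient = Rahul, setting = in the attic. Fact (6) matches that background with agent = Gareth — refutes (ii).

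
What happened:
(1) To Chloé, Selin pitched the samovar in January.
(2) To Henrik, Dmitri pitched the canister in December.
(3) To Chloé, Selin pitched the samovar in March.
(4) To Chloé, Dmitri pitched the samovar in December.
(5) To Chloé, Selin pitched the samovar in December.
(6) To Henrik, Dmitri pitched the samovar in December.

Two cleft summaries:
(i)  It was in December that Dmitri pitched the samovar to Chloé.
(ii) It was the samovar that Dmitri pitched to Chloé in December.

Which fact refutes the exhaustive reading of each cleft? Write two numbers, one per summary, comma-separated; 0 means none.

0, 0

(i): focus "in December". No fact shares agent = Dmitri, thing = the samovar, recipient = Chloé with a different setting. 0.
(ii): focus "the samovar". No fact shares agent = Dmitri, recipient = Chloé, setting = in December with a different thing. 0.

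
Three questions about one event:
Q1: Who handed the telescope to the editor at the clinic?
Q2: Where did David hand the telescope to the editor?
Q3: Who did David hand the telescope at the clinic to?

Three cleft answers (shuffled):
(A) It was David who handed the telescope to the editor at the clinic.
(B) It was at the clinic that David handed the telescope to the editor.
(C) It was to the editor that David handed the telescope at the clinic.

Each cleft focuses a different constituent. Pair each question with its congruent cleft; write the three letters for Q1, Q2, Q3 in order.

Q1 asks about the subject (agent); cleft (A) focuses "David", which is the subject (agent) — so Q1 → A.
Q2 asks about the location; cleft (B) focuses "at the clinic", which is the location — so Q2 → B.
Q3 asks about the recipient; cleft (C) focuses "to the editor", which is the recipient — so Q3 → C.
Mapping: Q1→A, Q2→B, Q3→C.

ABC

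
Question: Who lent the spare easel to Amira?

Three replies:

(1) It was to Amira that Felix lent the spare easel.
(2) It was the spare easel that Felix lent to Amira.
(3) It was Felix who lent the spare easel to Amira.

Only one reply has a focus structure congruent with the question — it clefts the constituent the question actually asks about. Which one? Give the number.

The question word "who" targets the subject (agent).
Option (1) clefts "to Amira" — the recipient, not what was asked.
Option (2) clefts "the spare easel" — the direct object, not what was asked.
Option (3) clefts "Felix" — that matches what the question asks about.
So the congruent reply is (3).

3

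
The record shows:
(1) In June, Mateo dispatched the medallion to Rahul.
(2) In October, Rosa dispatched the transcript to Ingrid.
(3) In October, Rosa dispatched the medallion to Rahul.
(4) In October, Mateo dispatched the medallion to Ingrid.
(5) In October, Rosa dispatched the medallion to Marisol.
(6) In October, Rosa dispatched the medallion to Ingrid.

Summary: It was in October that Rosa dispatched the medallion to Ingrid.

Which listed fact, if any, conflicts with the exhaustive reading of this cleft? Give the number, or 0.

0

Focus of the cleft: "in October" (the setting). Presupposed background: Rosa as agent and the medallion as thing and Ingrid as recipient.
The exhaustive reading says no other setting fits that background.
No listed fact matches the background with a different setting. Exhaustivity holds.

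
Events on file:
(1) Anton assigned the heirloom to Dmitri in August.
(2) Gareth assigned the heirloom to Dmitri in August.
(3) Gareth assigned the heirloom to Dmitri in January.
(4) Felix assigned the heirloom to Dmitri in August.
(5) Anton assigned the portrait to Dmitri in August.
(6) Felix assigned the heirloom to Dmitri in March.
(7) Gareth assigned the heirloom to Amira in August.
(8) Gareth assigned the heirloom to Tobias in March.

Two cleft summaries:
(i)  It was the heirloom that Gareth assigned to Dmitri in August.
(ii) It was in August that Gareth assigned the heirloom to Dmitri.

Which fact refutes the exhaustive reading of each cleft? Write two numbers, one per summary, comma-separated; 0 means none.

(i): focus "the heirloom". No fact shares agent = Gareth, recipient = Dmitri, setting = in August with a different thing. 0.
(ii): focus "in August". Looking for agent = Gareth, thing = the heirloom, recipient = Dmitri with some other setting — fact (3) has in January there. Refuted.

0, 3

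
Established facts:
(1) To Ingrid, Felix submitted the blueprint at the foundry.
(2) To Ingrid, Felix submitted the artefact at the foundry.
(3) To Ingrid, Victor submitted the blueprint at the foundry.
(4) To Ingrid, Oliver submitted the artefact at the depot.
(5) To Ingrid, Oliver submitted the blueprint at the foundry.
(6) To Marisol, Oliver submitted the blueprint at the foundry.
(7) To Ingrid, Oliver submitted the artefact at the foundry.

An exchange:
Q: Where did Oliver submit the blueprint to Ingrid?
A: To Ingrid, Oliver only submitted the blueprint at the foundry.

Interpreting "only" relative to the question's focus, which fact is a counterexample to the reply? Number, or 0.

The question "Where did ...?" targets the setting, so in the reply the focus falls on "at the foundry".
So "only" ranges over settings; the rest (agent = Oliver, thing = the blueprint, recipient = Ingrid) is presupposed.
No fact keeps agent = Oliver, thing = the blueprint, recipient = Ingrid while changing the setting; every other fact differs on something backgrounded. The reply stands.
(Fact (6) would refute a reading with focus on the recipient — but that is not what the question asks.)

0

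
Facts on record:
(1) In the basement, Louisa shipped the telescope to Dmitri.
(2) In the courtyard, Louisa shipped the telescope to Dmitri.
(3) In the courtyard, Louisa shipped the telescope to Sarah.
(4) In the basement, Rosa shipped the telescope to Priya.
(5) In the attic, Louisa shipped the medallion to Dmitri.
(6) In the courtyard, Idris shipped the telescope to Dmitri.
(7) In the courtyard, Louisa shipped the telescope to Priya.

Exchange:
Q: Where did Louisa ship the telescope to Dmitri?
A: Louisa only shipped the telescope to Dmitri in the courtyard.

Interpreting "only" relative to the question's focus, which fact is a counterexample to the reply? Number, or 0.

Answering "Where did ...?" puts focus on the setting — here, "in the courtyard".
So "only" ranges over settings; the rest (same agent, thing, recipient (Louisa / the telescope / Dmitri)) is presupposed.
Fact (1) shares the background with a different setting (in the basement) — counterexample.
(Fact (3) would refute a reading with focus on the recipient — but that is not what the question asks.)

1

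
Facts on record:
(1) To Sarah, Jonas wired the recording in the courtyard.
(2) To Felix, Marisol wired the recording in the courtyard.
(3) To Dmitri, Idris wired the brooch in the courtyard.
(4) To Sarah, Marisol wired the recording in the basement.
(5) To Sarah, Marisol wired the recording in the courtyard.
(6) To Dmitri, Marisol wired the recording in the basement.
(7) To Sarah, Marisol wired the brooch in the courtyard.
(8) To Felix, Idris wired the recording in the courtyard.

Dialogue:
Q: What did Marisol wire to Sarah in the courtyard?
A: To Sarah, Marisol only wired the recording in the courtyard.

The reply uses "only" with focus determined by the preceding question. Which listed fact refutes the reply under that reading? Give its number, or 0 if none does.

7

Answering "What did ...?" puts focus on the thing — here, "the recording".
So "only" ranges over things; the rest (Marisol as agent and Sarah as recipient and in the courtyard as setting) is presupposed.
Fact (7) shares the background with a different thing (the brooch) — counterexample.
(Fact (4) would refute a reading with focus on the setting — but that is not what the question asks.)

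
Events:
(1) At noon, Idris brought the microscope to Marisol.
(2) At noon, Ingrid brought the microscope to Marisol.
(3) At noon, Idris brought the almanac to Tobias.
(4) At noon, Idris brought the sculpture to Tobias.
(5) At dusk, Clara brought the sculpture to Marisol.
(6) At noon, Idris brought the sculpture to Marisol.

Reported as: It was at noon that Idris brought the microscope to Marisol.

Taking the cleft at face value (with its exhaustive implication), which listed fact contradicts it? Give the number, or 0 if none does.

The cleft puts "at noon" in focus and presupposes the open proposition with same agent, thing, recipient (Idris / the microscope / Marisol).
Exhaustivity: at noon is the only setting satisfying that background.
Every other fact differs from the presupposition on some backgrounded slot, so none challenges the exhaustivity.

0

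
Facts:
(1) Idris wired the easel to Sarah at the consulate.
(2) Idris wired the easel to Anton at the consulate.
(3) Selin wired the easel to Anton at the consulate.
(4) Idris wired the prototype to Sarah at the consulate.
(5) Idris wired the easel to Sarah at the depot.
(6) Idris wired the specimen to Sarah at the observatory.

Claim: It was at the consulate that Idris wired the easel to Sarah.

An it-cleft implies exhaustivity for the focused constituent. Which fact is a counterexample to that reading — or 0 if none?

5

Focus of the cleft: "at the consulate" (the setting). Presupposed background: same agent, thing, recipient (Idris / the easel / Sarah).
The exhaustive reading says no other setting fits that background.
But fact (5) also has same agent, thing, recipient (Idris / the easel / Sarah), with setting = at the depot — so the exhaustive reading fails.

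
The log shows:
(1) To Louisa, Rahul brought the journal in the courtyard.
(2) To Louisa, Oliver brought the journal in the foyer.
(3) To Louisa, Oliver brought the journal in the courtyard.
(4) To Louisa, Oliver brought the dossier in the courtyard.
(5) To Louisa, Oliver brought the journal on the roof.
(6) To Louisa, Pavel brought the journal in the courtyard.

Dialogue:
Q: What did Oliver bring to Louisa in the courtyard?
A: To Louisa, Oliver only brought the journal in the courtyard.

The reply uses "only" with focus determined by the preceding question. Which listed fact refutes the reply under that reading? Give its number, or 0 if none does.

4

Answering "What did ...?" puts focus on the thing — here, "the journal".
"Only" then excludes alternative things while the background — agent = Oliver, recipient = Louisa, setting = in the courtyard — is held fixed.
Fact (4) keeps agent = Oliver, recipient = Louisa, setting = in the courtyard but has thing = the dossier; that refutes the reply.
(Fact (2) would refute a reading with focus on the setting — but that is not what the question asks.)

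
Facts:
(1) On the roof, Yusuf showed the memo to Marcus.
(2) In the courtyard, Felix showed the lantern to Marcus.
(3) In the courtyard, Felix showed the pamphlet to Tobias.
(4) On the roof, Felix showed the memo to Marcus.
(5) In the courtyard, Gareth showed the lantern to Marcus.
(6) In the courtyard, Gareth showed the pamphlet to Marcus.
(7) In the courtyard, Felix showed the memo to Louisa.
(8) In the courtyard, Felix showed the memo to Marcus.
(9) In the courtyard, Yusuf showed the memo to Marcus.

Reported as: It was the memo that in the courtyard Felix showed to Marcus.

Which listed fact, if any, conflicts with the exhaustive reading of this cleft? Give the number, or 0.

Focus of the cleft: "the memo" (the thing). Presupposed background: agent = Felix, recipient = Marcus, setting = in the courtyard.
Exhaustivity: the memo is the only thing satisfying that background.
Fact (2) shares the background but with thing = the lantern; exhaustivity is violated.

2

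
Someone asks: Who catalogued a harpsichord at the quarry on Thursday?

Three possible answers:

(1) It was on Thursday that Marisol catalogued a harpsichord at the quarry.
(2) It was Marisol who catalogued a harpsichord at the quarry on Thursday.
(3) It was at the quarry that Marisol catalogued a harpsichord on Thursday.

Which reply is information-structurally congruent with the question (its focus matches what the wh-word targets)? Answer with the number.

The question word "who" targets the subject (agent).
Option (1) clefts "on Thursday" — the time, not what was asked.
Option (2) clefts "Marisol" — that matches what the question asks about.
Option (3) clefts "at the quarry" — the location, not what was asked.
So the congruent reply is (2).

2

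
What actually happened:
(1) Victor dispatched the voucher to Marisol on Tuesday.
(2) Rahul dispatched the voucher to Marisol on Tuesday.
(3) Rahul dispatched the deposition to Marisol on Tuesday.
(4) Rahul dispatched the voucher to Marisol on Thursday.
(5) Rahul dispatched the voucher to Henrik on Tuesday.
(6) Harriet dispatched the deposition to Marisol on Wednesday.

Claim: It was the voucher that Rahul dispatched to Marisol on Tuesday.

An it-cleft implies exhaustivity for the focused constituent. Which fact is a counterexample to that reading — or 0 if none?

Focus of the cleft: "the voucher" (the thing). Presupposed background: Rahul as agent and Marisol as recipient and on Tuesday as setting.
The exhaustive reading says no other thing fits that background.
Fact (3) shares the background but with thing = the deposition; exhaustivity is violated.

3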